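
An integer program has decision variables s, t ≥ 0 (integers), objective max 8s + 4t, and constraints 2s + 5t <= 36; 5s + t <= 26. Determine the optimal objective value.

Relaxing integrality, the LP optimum is 54.96 at (s,t) = (4.09, 5.57), which is not an integer point.
(s,t)=(4,5): 2·4+5·5=33≤36, 5·4+1·5=25≤26, objective 52.
(s,t)=(4,4): 2·4+5·4=28≤36, 5·4+1·4=24≤26, objective 48.
(s,t)=(3,6): 2·3+5·6=36≤36, 5·3+1·6=21≤26, objective 48.
The best lattice point is (4,5), giving 52.

52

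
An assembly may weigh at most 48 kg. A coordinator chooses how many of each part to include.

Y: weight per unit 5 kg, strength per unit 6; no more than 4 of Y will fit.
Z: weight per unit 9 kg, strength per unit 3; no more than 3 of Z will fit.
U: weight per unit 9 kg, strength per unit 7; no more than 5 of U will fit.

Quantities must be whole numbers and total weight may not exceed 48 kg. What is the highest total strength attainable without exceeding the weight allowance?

45

This is a bounded integer knapsack.
Y has the best ratio (6/5); taking only Y gives at most 4×6 = 24 (stopped by the supply cap of 4).
Mixing does better — 4×Y and 3×U: weight 47 ≤ 48, strength 4·6 + 3·7 = 45.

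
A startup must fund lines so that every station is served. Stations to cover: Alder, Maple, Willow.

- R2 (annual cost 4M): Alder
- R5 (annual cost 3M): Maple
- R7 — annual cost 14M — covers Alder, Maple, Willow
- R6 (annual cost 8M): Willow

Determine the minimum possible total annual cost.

14

The greedy cost-per-new-station heuristic would pick R5, R2, and R6 for 15, but a cheaper cover exists.
R7 alone covers Alder, Maple, Willow — every station.
Total annual cost: 14.
No cover costs less than 14.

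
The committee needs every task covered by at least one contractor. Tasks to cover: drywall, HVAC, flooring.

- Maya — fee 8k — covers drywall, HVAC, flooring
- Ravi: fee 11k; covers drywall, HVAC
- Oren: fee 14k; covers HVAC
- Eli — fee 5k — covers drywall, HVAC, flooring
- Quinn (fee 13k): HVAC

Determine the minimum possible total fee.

Eli alone covers drywall, HVAC, flooring — every task.
Total fee: 5.
No cover costs less than 5.

5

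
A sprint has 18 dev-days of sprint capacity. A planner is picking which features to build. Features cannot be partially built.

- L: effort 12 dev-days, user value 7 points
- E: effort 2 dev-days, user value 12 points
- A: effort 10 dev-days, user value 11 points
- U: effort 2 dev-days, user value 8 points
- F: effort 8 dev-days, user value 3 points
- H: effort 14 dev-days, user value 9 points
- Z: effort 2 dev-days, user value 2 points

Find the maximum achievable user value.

33

Take E, A, U, and Z: effort 2 + 10 + 2 + 2 = 16 ≤ 18, user value 12 + 11 + 8 + 2 = 33.
No other feasible combination does better.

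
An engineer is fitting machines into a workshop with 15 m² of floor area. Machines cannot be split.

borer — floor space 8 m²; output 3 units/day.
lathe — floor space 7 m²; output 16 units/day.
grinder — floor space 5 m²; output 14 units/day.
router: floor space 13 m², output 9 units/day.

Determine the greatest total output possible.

Allowing fractional choices, the relaxed optimum would be about 32.1, but machines are indivisible.
borer + lathe: floor space 8 + 7 = 15 ≤ 15, output 3 + 16 = 19.
borer + grinder: floor space 8 + 5 = 13 ≤ 15, output 3 + 14 = 17.
lathe + grinder: floor space 7 + 5 = 12 ≤ 15, output 16 + 14 = 30.
Best is lathe and grinder with total output 30.

30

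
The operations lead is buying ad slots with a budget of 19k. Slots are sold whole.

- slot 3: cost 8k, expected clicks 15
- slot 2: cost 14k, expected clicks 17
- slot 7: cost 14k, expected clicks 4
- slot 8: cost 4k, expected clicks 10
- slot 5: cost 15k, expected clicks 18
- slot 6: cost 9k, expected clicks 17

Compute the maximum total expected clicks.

32

slot 8 + slot 5: cost 4 + 15 = 19 ≤ 19, expected clicks 10 + 18 = 28.
slot 3 + slot 6: cost 8 + 9 = 17 ≤ 19, expected clicks 15 + 17 = 32.
Best is slot 3 and slot 6 with total expected clicks 32.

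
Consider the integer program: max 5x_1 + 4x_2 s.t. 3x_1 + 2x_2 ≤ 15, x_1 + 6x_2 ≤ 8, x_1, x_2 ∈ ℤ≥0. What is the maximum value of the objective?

(x_1,x_2)=(5,0): 3·5+2·0=15≤15, 1·5+6·0=5≤8, objective 25.
(x_1,x_2)=(4,0): 3·4+2·0=12≤15, 1·4+6·0=4≤8, objective 20.
(x_1,x_2)=(3,0): 3·3+2·0=9≤15, 1·3+6·0=3≤8, objective 15.
No feasible integer point exceeds 25.

25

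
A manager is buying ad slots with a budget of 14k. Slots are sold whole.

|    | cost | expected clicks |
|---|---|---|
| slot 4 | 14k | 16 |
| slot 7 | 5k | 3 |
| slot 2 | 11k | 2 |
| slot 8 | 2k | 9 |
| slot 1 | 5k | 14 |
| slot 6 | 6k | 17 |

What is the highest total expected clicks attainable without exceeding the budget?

This is a 0-1 knapsack instance.
Allowing fractional choices, the relaxed optimum would be about 41.1, but ad slots are indivisible.
slot 7 + slot 8 + slot 6: cost 5 + 2 + 6 = 13 ≤ 14, expected clicks 3 + 9 + 17 = 29.
slot 1 + slot 6: cost 5 + 6 = 11 ≤ 14, expected clicks 14 + 17 = 31.
slot 8 + slot 1 + slot 6: cost 2 + 5 + 6 = 13 ≤ 14, expected clicks 9 + 14 + 17 = 40.
Best is slot 8, slot 1, and slot 6 with total expected clicks 40.

40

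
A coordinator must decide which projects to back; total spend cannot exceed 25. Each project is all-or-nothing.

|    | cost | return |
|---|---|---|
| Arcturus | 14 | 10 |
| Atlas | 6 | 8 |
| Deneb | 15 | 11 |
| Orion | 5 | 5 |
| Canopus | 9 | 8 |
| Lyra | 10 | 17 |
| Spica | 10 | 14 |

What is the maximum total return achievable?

36

Atlas + Canopus + Lyra: cost 6 + 9 + 10 = 25 ≤ 25, return 8 + 8 + 17 = 33.
Orion + Lyra + Spica: cost 5 + 10 + 10 = 25 ≤ 25, return 5 + 17 + 14 = 36.
Lyra + Spica: cost 10 + 10 = 20 ≤ 25, return 17 + 14 = 31.
Best is Orion, Lyra, and Spica with total return 36.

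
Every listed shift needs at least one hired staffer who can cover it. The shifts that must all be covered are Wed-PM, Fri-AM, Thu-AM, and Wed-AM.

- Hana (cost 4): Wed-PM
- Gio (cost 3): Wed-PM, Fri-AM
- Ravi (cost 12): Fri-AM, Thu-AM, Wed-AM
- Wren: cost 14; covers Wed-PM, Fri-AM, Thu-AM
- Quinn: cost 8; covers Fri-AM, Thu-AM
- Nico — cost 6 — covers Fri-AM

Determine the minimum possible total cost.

Choose Gio and Ravi: together they cover Wed-PM, Fri-AM, Thu-AM, Wed-AM — every shift.
Total cost: 3 + 12 = 15.
No cover costs less than 15.

15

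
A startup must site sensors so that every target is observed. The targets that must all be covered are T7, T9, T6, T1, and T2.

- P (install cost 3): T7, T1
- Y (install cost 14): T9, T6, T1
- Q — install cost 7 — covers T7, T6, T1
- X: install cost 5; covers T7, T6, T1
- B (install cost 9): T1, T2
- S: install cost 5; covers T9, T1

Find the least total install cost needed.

19

The greedy cost-per-new-target heuristic would pick P, X, S, and B for 22, but a cheaper cover exists.
Choose X, B, and S: together they cover T7, T9, T6, T1, T2 — every target.
Total install cost: 5 + 9 + 5 = 19.
No cover costs less than 19.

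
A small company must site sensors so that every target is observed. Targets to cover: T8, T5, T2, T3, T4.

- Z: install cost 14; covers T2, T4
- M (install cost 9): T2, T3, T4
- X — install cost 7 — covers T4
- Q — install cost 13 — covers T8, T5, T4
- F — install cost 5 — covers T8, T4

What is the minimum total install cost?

Choose M and Q: together they cover T8, T5, T2, T3, T4 — every target.
Total install cost: 9 + 13 = 22.

22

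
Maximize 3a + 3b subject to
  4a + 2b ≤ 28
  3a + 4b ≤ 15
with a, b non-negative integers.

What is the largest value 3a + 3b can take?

(a,b)=(5,0) is feasible, giving 15.
(a,b)=(4,0) is feasible, giving 12.
No feasible integer point exceeds 15.

15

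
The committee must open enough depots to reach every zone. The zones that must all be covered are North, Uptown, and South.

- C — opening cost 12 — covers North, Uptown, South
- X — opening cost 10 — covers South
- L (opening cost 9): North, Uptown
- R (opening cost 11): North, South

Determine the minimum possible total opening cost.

C alone covers North, Uptown, South — every zone.
Total opening cost: 12.
No cover costs less than 12.

12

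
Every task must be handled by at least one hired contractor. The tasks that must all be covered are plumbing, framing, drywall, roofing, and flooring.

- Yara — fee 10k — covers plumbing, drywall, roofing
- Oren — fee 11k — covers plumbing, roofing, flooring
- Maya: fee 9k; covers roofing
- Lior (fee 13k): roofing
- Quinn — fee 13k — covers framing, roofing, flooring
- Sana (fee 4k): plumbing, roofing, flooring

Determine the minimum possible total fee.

The greedy cost-per-new-task heuristic would pick Sana, Yara, and Quinn for 27, but a cheaper cover exists.
Choose Yara and Quinn: together they cover plumbing, framing, drywall, roofing, flooring — every task.
Total fee: 10 + 13 = 23.
No cover costs less than 23.

23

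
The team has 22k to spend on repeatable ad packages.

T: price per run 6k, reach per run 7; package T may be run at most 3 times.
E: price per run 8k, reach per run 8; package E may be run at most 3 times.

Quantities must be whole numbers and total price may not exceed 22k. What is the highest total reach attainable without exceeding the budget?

23

T has the best ratio (7/6); taking only T gives at most 3×7 = 21 (stopped by the price limit).
Mixing does better — 1×T and 2×E: price 22 ≤ 22, reach 1·7 + 2·8 = 23.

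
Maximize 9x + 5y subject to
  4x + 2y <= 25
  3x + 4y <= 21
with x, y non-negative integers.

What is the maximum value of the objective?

The continuous relaxation peaks at (5.8, 0.9) with value 56.70; rounding to a feasible lattice point costs some objective.
(x,y)=(6,0): 4·6+2·0=24≤25, 3·6+4·0=18≤21, objective 54.
(x,y)=(5,1): 4·5+2·1=22≤25, 3·5+4·1=19≤21, objective 50.
Maximum is 54 at (x,y)=(6,0).

54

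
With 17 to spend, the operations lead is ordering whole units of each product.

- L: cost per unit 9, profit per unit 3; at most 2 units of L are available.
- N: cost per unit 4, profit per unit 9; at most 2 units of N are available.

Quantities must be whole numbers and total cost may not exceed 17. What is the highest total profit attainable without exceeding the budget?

Take 1×L and 2×N: cost 17 ≤ 17, profit 1·3 + 2·9 = 21.
N has the best ratio (9/4) and is taken to its limit of 2; remaining capacity is filled optimally with the others.

21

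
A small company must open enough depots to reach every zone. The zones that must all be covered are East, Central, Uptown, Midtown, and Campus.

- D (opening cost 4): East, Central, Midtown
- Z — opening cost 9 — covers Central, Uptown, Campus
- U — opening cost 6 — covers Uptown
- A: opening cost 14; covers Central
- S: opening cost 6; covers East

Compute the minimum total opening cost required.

Choose D and Z: together they cover East, Central, Uptown, Midtown, Campus — every zone.
Total opening cost: 4 + 9 = 13.

13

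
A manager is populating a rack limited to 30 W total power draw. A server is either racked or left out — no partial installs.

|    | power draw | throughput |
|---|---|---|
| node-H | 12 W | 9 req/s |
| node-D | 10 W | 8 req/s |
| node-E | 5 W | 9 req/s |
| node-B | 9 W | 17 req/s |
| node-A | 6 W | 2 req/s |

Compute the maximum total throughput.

This is an integer program with binary decision variables.
Allowing fractional choices, the relaxed optimum would be about 38.5, but servers are indivisible.
node-H + node-E + node-B: power draw 12 + 5 + 9 = 26 ≤ 30, throughput 9 + 9 + 17 = 35.
node-D + node-E + node-B + node-A: power draw 10 + 5 + 9 + 6 = 30 ≤ 30, throughput 8 + 9 + 17 + 2 = 36.
node-D + node-E + node-B: power draw 10 + 5 + 9 = 24 ≤ 30, throughput 8 + 9 + 17 = 34.
Best is node-D, node-E, node-B, and node-A with total throughput 36.

36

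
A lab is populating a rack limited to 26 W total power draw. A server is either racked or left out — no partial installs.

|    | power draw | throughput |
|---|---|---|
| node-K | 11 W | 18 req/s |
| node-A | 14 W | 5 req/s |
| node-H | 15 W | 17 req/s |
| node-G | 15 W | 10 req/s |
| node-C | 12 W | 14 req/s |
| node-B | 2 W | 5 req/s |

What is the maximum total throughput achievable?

Allowing fractional choices, the relaxed optimum would be about 38.1, but servers are indivisible.
node-K + node-C: power draw 11 + 12 = 23 ≤ 26, throughput 18 + 14 = 32.
node-K + node-H: power draw 11 + 15 = 26 ≤ 26, throughput 18 + 17 = 35.
node-K + node-C + node-B: power draw 11 + 12 + 2 = 25 ≤ 26, throughput 18 + 14 + 5 = 37.
Best is node-K, node-C, and node-B with total throughput 37.

37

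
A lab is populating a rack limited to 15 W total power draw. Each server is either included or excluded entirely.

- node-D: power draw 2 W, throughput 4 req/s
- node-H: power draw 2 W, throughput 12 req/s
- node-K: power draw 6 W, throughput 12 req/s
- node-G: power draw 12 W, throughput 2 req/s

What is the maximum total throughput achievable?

Allowing fractional choices, the relaxed optimum would be about 28.8, but servers are indivisible.
node-D + node-H: power draw 2 + 2 = 4 ≤ 15, throughput 4 + 12 = 16.
node-H + node-K: power draw 2 + 6 = 8 ≤ 15, throughput 12 + 12 = 24.
node-D + node-H + node-K: power draw 2 + 2 + 6 = 10 ≤ 15, throughput 4 + 12 + 12 = 28.
Best is node-D, node-H, and node-K with total throughput 28.

28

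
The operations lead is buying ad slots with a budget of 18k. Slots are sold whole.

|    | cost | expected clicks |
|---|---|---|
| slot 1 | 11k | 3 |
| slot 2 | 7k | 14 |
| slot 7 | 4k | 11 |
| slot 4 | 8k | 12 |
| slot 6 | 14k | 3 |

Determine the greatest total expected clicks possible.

26

Take slot 2 and slot 4: cost 7 + 8 = 15 ≤ 18, expected clicks 14 + 12 = 26.
No other feasible combination does better.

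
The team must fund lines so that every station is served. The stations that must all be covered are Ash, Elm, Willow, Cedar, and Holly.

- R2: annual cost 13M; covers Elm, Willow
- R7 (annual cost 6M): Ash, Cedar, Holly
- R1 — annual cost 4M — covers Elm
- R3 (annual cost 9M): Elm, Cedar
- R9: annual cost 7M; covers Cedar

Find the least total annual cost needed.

This is a weighted set-cover instance.
The greedy cost-per-new-station heuristic would pick R7, R1, and R2 for 23, but a cheaper cover exists.
Choose R2 and R7: together they cover Ash, Elm, Willow, Cedar, Holly — every station.
Total annual cost: 13 + 6 = 19.
No cover costs less than 19.

19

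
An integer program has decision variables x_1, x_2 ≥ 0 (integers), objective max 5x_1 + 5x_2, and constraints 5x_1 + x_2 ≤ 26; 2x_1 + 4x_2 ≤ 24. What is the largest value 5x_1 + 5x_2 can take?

40

(x_1,x_2)=(4,4) is feasible, giving 40.
(x_1,x_2)=(3,4) is feasible, giving 35.
Maximum is 40 at (x_1,x_2)=(4,4).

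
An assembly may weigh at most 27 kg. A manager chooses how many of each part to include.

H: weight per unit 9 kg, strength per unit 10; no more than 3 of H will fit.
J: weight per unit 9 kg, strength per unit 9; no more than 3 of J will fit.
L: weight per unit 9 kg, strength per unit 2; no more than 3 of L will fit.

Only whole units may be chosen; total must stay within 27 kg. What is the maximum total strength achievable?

30

3×H: weight 27 ≤ 27, strength 3·10 = 30.
2×H and 1×J: weight 27 ≤ 27, strength 2·10 + 1·9 = 29.
Best is 30.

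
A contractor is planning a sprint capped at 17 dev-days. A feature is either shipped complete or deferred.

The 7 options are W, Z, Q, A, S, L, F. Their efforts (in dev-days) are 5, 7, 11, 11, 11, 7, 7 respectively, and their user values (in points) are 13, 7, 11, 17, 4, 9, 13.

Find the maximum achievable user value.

30

Take W and A: effort 5 + 11 = 16 ≤ 17, user value 13 + 17 = 30.
No other feasible combination does better.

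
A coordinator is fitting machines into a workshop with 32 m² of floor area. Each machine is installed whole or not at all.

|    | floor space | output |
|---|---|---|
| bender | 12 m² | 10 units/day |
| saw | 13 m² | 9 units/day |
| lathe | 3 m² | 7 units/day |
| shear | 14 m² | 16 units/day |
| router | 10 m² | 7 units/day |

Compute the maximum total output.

Allowing fractional choices, the relaxed optimum would be about 35.1, but machines are indivisible.
saw + lathe + shear: floor space 13 + 3 + 14 = 30 ≤ 32, output 9 + 7 + 16 = 32.
lathe + shear + router: floor space 3 + 14 + 10 = 27 ≤ 32, output 7 + 16 + 7 = 30.
bender + lathe + shear: floor space 12 + 3 + 14 = 29 ≤ 32, output 10 + 7 + 16 = 33.
Best is bender, lathe, and shear with total output 33.

33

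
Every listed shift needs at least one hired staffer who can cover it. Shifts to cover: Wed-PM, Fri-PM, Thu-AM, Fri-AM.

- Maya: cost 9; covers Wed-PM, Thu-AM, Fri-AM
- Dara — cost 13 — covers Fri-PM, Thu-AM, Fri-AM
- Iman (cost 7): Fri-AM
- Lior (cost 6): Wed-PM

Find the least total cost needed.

The greedy cost-per-new-shift heuristic would pick Maya and Dara for 22, but a cheaper cover exists.
Choose Dara and Lior: together they cover Wed-PM, Fri-PM, Thu-AM, Fri-AM — every shift.
Total cost: 13 + 6 = 19.
No cover costs less than 19.

19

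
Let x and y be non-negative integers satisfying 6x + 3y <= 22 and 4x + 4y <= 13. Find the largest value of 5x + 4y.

(x,y)=(3,0): 6·3+3·0=18≤22, 4·3+4·0=12≤13, objective 15.
(x,y)=(2,1): 6·2+3·1=15≤22, 4·2+4·1=12≤13, objective 14.
Maximum is 15 at (x,y)=(3,0).

15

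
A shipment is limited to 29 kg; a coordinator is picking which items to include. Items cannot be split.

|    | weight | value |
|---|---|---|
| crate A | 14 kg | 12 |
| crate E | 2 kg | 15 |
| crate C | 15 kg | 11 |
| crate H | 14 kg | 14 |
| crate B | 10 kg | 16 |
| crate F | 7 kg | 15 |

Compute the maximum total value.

This is an integer program with binary decision variables.
crate E + crate B + crate F: weight 2 + 10 + 7 = 19 ≤ 29, value 15 + 16 + 15 = 46.
crate E + crate H + crate B: weight 2 + 14 + 10 = 26 ≤ 29, value 15 + 14 + 16 = 45.
crate E + crate H + crate F: weight 2 + 14 + 7 = 23 ≤ 29, value 15 + 14 + 15 = 44.
Best is crate E, crate B, and crate F with total value 46.

46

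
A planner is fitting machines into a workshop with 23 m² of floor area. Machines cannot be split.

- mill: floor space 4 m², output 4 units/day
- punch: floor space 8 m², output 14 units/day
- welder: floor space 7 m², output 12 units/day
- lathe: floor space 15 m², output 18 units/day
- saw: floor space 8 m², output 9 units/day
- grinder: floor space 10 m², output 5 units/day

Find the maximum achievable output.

Treat it as a binary knapsack problem.
punch + lathe: floor space 8 + 15 = 23 ≤ 23, output 14 + 18 = 32.
punch + welder + saw: floor space 8 + 7 + 8 = 23 ≤ 23, output 14 + 12 + 9 = 35.
mill + punch + welder: floor space 4 + 8 + 7 = 19 ≤ 23, output 4 + 14 + 12 = 30.
Best is punch, welder, and saw with total output 35.

35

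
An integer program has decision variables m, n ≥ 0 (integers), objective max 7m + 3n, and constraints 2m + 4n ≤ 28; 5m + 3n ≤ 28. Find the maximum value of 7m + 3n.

38

(m,n)=(5,1): 2·5+4·1=14≤28, 5·5+3·1=28≤28, objective 38.
(m,n)=(5,0): 2·5+4·0=10≤28, 5·5+3·0=25≤28, objective 35.
(m,n)=(4,2): 2·4+4·2=16≤28, 5·4+3·2=26≤28, objective 34.
Maximum is 38 at (m,n)=(5,1).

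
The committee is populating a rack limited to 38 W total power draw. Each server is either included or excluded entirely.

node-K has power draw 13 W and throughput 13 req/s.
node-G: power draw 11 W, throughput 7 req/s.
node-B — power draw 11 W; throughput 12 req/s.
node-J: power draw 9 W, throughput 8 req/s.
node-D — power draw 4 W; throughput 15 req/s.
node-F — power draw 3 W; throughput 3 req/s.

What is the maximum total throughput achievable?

Treat it as a binary knapsack problem.
Allowing fractional choices, the relaxed optimum would be about 49.2, but servers are indivisible.
node-G + node-B + node-J + node-D + node-F: power draw 11 + 11 + 9 + 4 + 3 = 38 ≤ 38, throughput 7 + 12 + 8 + 15 + 3 = 45.
node-K + node-B + node-J + node-D: power draw 13 + 11 + 9 + 4 = 37 ≤ 38, throughput 13 + 12 + 8 + 15 = 48.
node-K + node-B + node-D + node-F: power draw 13 + 11 + 4 + 3 = 31 ≤ 38, throughput 13 + 12 + 15 + 3 = 43.
Best is node-K, node-B, node-J, and node-D with total throughput 48.

48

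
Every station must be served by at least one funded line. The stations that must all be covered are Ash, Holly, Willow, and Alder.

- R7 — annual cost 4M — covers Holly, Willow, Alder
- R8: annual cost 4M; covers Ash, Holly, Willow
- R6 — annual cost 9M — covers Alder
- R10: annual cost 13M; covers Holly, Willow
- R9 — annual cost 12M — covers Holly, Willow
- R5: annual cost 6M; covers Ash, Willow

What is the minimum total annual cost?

Choose R7 and R8: together they cover Ash, Holly, Willow, Alder — every station.
Total annual cost: 4 + 4 = 8.
No cover costs less than 8.

8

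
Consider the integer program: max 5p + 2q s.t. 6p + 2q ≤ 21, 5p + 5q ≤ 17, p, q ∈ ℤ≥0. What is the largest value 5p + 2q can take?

15

Relaxing integrality, the LP optimum is 17.00 at (p,q) = (3.4, 0), which is not an integer point.
(p,q)=(3,0): 6·3+2·0=18≤21, 5·3+5·0=15≤17, objective 15.
(p,q)=(2,1): 6·2+2·1=14≤21, 5·2+5·1=15≤17, objective 12.
No feasible integer point exceeds 15.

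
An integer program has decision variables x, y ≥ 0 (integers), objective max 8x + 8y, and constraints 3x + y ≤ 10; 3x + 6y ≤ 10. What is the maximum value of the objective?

24

(x,y)=(3,0) is feasible, giving 24.
(x,y)=(2,0) is feasible, giving 16.
The best lattice point is (3,0), giving 24.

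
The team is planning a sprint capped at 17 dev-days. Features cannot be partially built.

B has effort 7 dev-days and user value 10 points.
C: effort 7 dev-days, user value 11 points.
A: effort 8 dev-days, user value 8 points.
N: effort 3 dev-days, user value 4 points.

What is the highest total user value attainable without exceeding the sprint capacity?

25

Treat it as a binary knapsack problem.
C + A: effort 7 + 8 = 15 ≤ 17, user value 11 + 8 = 19.
B + C: effort 7 + 7 = 14 ≤ 17, user value 10 + 11 = 21.
B + C + N: effort 7 + 7 + 3 = 17 ≤ 17, user value 10 + 11 + 4 = 25.
Best is B, C, and N with total user value 25.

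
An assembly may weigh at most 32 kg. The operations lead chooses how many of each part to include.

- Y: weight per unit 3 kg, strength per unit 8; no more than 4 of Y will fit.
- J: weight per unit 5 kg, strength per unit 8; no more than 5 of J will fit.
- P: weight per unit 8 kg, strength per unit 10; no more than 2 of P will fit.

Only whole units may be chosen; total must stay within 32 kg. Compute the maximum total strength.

64

Y has the best ratio (8/3); taking only Y gives at most 4×8 = 32 (stopped by the supply cap of 4).
Mixing does better — 4×Y and 4×J: weight 32 ≤ 32, strength 4·8 + 4·8 = 64.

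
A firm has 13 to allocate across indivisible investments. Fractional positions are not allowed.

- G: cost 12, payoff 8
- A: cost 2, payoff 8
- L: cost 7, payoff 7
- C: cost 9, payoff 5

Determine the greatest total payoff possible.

15

A + C: cost 2 + 9 = 11 ≤ 13, payoff 8 + 5 = 13.
A + L: cost 2 + 7 = 9 ≤ 13, payoff 8 + 7 = 15.
A: cost 2 ≤ 13, payoff 8.
Best is A and L with total payoff 15.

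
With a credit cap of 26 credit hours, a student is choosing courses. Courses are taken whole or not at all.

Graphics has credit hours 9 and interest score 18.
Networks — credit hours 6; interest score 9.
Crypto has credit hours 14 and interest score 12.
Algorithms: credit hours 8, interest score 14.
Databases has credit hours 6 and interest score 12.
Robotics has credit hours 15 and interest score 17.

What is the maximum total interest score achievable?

Allowing fractional choices, the relaxed optimum would be about 48.5, but courses are indivisible.
Graphics + Algorithms + Databases: credit hours 9 + 8 + 6 = 23 ≤ 26, interest score 18 + 14 + 12 = 44.
Graphics + Networks + Algorithms: credit hours 9 + 6 + 8 = 23 ≤ 26, interest score 18 + 9 + 14 = 41.
Graphics + Networks + Databases: credit hours 9 + 6 + 6 = 21 ≤ 26, interest score 18 + 9 + 12 = 39.
Best is Graphics, Algorithms, and Databases with total interest score 44.

44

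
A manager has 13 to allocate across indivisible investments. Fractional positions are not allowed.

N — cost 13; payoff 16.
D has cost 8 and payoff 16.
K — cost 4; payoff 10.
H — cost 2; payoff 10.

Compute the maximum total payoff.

26

Allowing fractional choices, the relaxed optimum would be about 34.0, but investments are indivisible.
K + H: cost 4 + 2 = 6 ≤ 13, payoff 10 + 10 = 20.
D + H: cost 8 + 2 = 10 ≤ 13, payoff 16 + 10 = 26.
D + K: cost 8 + 4 = 12 ≤ 13, payoff 16 + 10 = 26.
The maximum payoff is 26; one optimal choice is D and H.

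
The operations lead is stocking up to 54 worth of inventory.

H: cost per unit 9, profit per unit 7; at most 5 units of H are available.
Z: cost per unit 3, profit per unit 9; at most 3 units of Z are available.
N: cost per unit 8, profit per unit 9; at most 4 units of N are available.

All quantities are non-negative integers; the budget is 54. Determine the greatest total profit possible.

Take 1×H, 3×Z, and 4×N: cost 50 ≤ 54, profit 1·7 + 3·9 + 4·9 = 70.
Z has the best ratio (9/3) and is taken to its limit of 3; remaining capacity is filled optimally with the others.

70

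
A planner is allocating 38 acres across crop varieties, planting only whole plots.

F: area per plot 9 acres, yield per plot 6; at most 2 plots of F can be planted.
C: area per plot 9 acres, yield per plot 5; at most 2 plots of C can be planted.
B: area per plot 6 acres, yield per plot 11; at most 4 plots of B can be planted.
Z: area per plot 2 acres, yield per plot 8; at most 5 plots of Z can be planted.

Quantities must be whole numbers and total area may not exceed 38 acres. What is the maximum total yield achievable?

84

Take 4×B and 5×Z: area 34 ≤ 38, yield 4·11 + 5·8 = 84.
Z has the best ratio (8/2) and is taken to its limit of 5; remaining capacity is filled optimally with the others.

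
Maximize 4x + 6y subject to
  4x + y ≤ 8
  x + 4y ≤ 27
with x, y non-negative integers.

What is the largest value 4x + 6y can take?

(x,y)=(0,6): 4·0+1·6=6≤8, 1·0+4·6=24≤27, objective 36.
(x,y)=(0,5): 4·0+1·5=5≤8, 1·0+4·5=20≤27, objective 30.
The best lattice point is (0,6), giving 36.

36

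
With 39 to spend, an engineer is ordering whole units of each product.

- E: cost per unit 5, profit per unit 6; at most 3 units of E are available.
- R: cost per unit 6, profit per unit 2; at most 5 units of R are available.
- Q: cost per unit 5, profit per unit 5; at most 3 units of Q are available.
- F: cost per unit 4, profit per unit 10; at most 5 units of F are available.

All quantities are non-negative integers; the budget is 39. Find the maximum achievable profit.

This is a bounded integer knapsack.
2×E, 1×Q, and 5×F: cost 35 ≤ 39, profit 2·6 + 1·5 + 5·10 = 67.
3×E and 5×F: cost 35 ≤ 39, profit 3·6 + 5·10 = 68.
Best is 68.

68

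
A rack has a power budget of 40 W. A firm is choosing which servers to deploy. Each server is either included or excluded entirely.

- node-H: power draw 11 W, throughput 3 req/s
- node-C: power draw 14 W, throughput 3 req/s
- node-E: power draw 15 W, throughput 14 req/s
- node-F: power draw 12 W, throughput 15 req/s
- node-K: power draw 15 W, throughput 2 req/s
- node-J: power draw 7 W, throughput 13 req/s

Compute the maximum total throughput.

42

Take node-E, node-F, and node-J: power draw 15 + 12 + 7 = 34 ≤ 40, throughput 14 + 15 + 13 = 42.
No other feasible combination does better.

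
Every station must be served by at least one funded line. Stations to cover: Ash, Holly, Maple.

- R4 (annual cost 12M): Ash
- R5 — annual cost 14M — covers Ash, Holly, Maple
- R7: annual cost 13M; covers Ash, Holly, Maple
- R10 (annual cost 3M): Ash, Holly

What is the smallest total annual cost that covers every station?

13

This is an integer covering problem.
The greedy cost-per-new-station heuristic would pick R10 and R7 for 16, but a cheaper cover exists.
R7 alone covers Ash, Holly, Maple — every station.
Total annual cost: 13.
No cover costs less than 13.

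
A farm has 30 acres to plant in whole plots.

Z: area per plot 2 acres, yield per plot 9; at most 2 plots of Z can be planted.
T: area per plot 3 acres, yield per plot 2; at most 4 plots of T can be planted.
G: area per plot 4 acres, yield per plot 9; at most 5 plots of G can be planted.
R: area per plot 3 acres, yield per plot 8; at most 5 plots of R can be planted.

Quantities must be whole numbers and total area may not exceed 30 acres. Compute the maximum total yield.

This is a bounded integer knapsack.
Z has the best ratio (9/2); taking only Z gives at most 2×9 = 18 (stopped by the supply cap of 2).
Mixing does better — 2×Z, 5×G, and 2×R: area 30 ≤ 30, yield 2·9 + 5·9 + 2·8 = 79.

79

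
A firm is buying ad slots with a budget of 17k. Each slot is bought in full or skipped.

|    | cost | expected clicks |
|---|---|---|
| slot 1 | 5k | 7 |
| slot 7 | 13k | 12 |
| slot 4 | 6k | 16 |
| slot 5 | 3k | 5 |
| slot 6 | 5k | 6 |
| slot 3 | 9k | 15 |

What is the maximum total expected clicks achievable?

slot 1 + slot 4 + slot 6: cost 5 + 6 + 5 = 16 ≤ 17, expected clicks 7 + 16 + 6 = 29.
slot 1 + slot 4 + slot 5: cost 5 + 6 + 3 = 14 ≤ 17, expected clicks 7 + 16 + 5 = 28.
slot 4 + slot 3: cost 6 + 9 = 15 ≤ 17, expected clicks 16 + 15 = 31.
Best is slot 4 and slot 3 with total expected clicks 31.

31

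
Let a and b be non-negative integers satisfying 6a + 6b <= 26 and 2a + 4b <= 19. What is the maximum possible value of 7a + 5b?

Relaxing integrality, the LP optimum is 30.33 at (a,b) = (4.33, 0), which is not an integer point.
(a,b)=(4,0): 6·4+6·0=24≤26, 2·4+4·0=8≤19, objective 28.
(a,b)=(3,1): 6·3+6·1=24≤26, 2·3+4·1=10≤19, objective 26.
(a,b)=(3,0): 6·3+6·0=18≤26, 2·3+4·0=6≤19, objective 21.
No feasible integer point exceeds 28.

28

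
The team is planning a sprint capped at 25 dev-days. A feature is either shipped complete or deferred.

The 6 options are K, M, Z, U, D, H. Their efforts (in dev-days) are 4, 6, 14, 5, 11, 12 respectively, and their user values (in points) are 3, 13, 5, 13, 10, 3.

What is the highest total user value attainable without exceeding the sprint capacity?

36

Take M, U, and D: effort 6 + 5 + 11 = 22 ≤ 25, user value 13 + 13 + 10 = 36.
No other feasible combination does better.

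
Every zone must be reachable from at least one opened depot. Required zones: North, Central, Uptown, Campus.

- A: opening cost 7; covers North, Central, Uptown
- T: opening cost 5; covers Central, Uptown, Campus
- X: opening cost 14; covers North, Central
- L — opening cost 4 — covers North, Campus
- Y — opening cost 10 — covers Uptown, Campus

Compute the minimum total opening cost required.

This is an integer covering problem.
Choose T and L: together they cover North, Central, Uptown, Campus — every zone.
Total opening cost: 5 + 4 = 9.
No cover costs less than 9.

9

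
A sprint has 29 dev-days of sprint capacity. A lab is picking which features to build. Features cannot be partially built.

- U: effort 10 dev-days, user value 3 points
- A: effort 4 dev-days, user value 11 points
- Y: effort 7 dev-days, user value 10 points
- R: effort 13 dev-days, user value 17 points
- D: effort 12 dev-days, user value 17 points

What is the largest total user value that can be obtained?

Take A, R, and D: effort 4 + 13 + 12 = 29 ≤ 29, user value 11 + 17 + 17 = 45.
No other feasible combination does better.

45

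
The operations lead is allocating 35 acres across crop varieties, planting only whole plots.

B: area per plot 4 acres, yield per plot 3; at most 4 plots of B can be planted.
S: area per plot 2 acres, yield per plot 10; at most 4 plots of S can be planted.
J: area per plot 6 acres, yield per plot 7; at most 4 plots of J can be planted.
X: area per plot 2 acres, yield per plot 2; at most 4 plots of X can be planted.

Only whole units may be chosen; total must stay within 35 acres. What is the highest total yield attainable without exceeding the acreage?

4×S, 4×J, and 1×X: area 34 ≤ 35, yield 4·10 + 4·7 + 1·2 = 70.
4×S, 3×J, and 4×X: area 34 ≤ 35, yield 4·10 + 3·7 + 4·2 = 69.
Best is 70.

70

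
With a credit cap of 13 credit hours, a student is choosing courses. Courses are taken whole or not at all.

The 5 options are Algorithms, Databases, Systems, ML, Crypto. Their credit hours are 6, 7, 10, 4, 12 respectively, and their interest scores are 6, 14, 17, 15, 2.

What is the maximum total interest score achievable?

29

Allowing fractional choices, the relaxed optimum would be about 32.4, but courses are indivisible.
Algorithms + ML: credit hours 6 + 4 = 10 ≤ 13, interest score 6 + 15 = 21.
Databases + ML: credit hours 7 + 4 = 11 ≤ 13, interest score 14 + 15 = 29.
Best is Databases and ML with total interest score 29.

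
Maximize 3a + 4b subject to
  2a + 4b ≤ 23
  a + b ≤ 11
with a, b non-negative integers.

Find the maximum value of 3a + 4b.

33

Relaxing integrality, the LP optimum is 33.50 at (a,b) = (10.5, 0.5), which is not an integer point.
(a,b)=(11,0): 2·11+4·0=22≤23, 1·11+1·0=11≤11, objective 33.
(a,b)=(9,1): 2·9+4·1=22≤23, 1·9+1·1=10≤11, objective 31.
(a,b)=(10,0): 2·10+4·0=20≤23, 1·10+1·0=10≤11, objective 30.
(a,b)=(9,0): 2·9+4·0=18≤23, 1·9+1·0=9≤11, objective 27.
The best lattice point is (11,0), giving 33.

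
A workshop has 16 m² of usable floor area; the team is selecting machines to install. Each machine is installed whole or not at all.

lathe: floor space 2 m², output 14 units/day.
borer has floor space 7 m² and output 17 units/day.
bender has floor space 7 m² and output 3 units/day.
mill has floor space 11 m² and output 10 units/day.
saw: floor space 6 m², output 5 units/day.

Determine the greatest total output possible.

Treat it as a binary knapsack problem.
Allowing fractional choices, the relaxed optimum would be about 37.4, but machines are indivisible.
lathe + borer: floor space 2 + 7 = 9 ≤ 16, output 14 + 17 = 31.
lathe + borer + saw: floor space 2 + 7 + 6 = 15 ≤ 16, output 14 + 17 + 5 = 36.
lathe + borer + bender: floor space 2 + 7 + 7 = 16 ≤ 16, output 14 + 17 + 3 = 34.
Best is lathe, borer, and saw with total output 36.

36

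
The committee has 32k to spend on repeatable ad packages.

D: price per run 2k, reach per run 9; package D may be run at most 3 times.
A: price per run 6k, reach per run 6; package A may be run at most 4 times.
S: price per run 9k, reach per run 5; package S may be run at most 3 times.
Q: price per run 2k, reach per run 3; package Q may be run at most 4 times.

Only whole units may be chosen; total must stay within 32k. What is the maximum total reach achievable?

D has the best ratio (9/2); taking only D gives at most 3×9 = 27 (stopped by the supply cap of 3).
Mixing does better — 3×D, 3×A, and 4×Q: price 32 ≤ 32, reach 3·9 + 3·6 + 4·3 = 57.

57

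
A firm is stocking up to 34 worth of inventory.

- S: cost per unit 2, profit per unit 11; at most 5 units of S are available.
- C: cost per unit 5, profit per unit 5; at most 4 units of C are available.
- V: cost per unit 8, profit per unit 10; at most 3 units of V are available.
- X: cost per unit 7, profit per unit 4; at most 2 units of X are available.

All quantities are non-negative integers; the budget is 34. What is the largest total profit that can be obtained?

This is a bounded integer knapsack.
5×S and 3×V: cost 34 ≤ 34, profit 5·11 + 3·10 = 85.
5×S, 1×C, and 2×V: cost 31 ≤ 34, profit 5·11 + 1·5 + 2·10 = 80.
Best is 85.

85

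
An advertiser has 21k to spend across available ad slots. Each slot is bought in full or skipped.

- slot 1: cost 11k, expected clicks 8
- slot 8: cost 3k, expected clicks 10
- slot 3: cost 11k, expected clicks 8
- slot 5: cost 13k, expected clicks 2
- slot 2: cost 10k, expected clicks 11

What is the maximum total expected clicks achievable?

This is a 0-1 knapsack instance.
slot 8 + slot 2: cost 3 + 10 = 13 ≤ 21, expected clicks 10 + 11 = 21.
slot 1 + slot 2: cost 11 + 10 = 21 ≤ 21, expected clicks 8 + 11 = 19.
Best is slot 8 and slot 2 with total expected clicks 21.

21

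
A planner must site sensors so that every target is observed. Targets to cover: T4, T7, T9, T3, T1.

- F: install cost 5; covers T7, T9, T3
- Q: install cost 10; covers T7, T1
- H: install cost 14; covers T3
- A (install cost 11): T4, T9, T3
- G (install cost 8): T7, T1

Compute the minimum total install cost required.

19

The greedy cost-per-new-target heuristic would pick F, G, and A for 24, but a cheaper cover exists.
Choose A and G: together they cover T4, T7, T9, T3, T1 — every target.
Total install cost: 11 + 8 = 19.
No cover costs less than 19.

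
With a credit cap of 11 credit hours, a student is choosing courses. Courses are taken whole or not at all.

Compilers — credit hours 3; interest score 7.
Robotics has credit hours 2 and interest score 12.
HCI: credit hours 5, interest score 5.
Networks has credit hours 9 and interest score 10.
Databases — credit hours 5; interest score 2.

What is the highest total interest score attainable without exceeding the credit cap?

24

Allowing fractional choices, the relaxed optimum would be about 25.7, but courses are indivisible.
Compilers + Robotics + HCI: credit hours 3 + 2 + 5 = 10 ≤ 11, interest score 7 + 12 + 5 = 24.
Robotics + Networks: credit hours 2 + 9 = 11 ≤ 11, interest score 12 + 10 = 22.
Best is Compilers, Robotics, and HCI with total interest score 24.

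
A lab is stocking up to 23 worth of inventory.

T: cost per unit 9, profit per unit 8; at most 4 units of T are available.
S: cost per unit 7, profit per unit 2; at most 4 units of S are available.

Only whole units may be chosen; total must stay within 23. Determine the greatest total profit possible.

T has the best ratio (8/9); taking only T gives at most 2×8 = 16 (stopped by the cost limit).
Optimal: 2×T: cost 18 ≤ 23, profit 2·8 = 16.

16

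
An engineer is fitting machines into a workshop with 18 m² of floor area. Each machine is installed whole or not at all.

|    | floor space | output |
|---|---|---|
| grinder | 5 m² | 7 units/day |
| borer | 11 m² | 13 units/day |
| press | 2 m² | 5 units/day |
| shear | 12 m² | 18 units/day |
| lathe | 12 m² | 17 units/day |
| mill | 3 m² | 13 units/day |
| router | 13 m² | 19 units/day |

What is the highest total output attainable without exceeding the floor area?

press + lathe + mill: floor space 2 + 12 + 3 = 17 ≤ 18, output 5 + 17 + 13 = 35.
press + shear + mill: floor space 2 + 12 + 3 = 17 ≤ 18, output 5 + 18 + 13 = 36.
press + mill + router: floor space 2 + 3 + 13 = 18 ≤ 18, output 5 + 13 + 19 = 37.
Best is press, mill, and router with total output 37.

37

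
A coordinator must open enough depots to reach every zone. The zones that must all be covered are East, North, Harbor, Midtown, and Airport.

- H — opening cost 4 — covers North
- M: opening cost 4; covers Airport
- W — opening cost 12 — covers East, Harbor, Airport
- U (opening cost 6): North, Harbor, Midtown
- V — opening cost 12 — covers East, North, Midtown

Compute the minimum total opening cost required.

18

Choose W and U: together they cover East, North, Harbor, Midtown, Airport — every zone.
Total opening cost: 12 + 6 = 18.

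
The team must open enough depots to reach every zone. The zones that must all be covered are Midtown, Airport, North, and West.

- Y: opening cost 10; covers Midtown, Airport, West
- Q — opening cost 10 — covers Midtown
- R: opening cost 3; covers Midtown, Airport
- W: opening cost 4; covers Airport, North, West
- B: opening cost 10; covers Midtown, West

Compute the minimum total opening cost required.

7

This is an integer covering problem.
Choose R and W: together they cover Midtown, Airport, North, West — every zone.
Total opening cost: 3 + 4 = 7.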